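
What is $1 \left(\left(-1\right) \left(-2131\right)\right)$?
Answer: $2131$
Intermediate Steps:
$1 \left(\left(-1\right) \left(-2131\right)\right) = 1 \cdot 2131 = 2131$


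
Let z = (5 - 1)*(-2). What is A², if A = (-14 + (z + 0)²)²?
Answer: 6250000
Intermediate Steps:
z = -8 (z = 4*(-2) = -8)
A = 2500 (A = (-14 + (-8 + 0)²)² = (-14 + (-8)²)² = (-14 + 64)² = 50² = 2500)
A² = 2500² = 6250000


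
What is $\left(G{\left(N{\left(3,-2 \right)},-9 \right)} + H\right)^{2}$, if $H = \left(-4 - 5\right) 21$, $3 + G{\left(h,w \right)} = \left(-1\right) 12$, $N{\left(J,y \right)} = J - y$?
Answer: $41616$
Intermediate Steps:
$G{\left(h,w \right)} = -15$ ($G{\left(h,w \right)} = -3 - 12 = -15$)
$H = -189$ ($H = \left(-4 - 5\right) 21 = \left(-9\right) 21 = -189$)
$\left(G{\left(N{\left(3,-2 \right)},-9 \right)} + H\right)^{2} = \left(-15 - 189\right)^{2} = \left(-204\right)^{2} = 41616$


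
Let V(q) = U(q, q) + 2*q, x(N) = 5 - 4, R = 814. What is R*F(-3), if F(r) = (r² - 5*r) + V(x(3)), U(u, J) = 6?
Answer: 26048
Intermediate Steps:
x(N) = 1
V(q) = 6 + 2*q
F(r) = 8 + r² - 5*r (F(r) = (r² - 5*r) + (6 + 2*1) = (r² - 5*r) + (6 + 2) = (r² - 5*r) + 8 = 8 + r² - 5*r)
R*F(-3) = 814*(8 + (-3)² - 5*(-3)) = 814*(8 + 9 + 15) = 814*32 = 26048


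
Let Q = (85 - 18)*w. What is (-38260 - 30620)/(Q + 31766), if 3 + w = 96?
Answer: -68880/37997 ≈ -1.8128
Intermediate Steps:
w = 93 (w = -3 + 96 = 93)
Q = 6231 (Q = (85 - 18)*93 = 67*93 = 6231)
(-38260 - 30620)/(Q + 31766) = (-38260 - 30620)/(6231 + 31766) = -68880/37997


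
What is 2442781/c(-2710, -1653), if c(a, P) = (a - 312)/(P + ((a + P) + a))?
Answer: 10657853503/1511 ≈ 7.0535e+6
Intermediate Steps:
c(a, P) = (-312 + a)/(2*P + 2*a) (c(a, P) = (-312 + a)/(P + ((P + a) + a)) = (-312 + a)/(P + (P + 2*a)) = (-312 + a)/(2*P + 2*a))
2442781/c(-2710, -1653) = 2442781/(((-156 + (1/2)*(-2710))/(-1653 - 2710))) = 2442781/(((-156 - 1355)/(-4363))) = 2442781/((-1/4363*(-1511))) = 2442781/(1511/4363) = 2442781*(4363/1511) = 10657853503/1511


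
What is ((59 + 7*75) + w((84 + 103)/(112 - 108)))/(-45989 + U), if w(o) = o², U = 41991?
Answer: -44313/63968 ≈ -0.69274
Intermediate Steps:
((59 + 7*75) + w((84 + 103)/(112 - 108)))/(-45989 + U) = ((59 + 7*75) + ((84 + 103)/(112 - 108))²)/(-45989 + 41991) = ((59 + 525) + (187/4)²)/(-3998) = (584 + (187*(¼))²)*(-1/3998) = (584 + (187/4)²)*(-1/3998) = (584 + 34969/16)*(-1/3998) = (44313/16)*(-1/3998) = -44313/63968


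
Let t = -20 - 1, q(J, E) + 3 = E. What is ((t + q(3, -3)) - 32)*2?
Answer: -118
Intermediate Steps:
q(J, E) = -3 + E
t = -21
((t + q(3, -3)) - 32)*2 = ((-21 + (-3 - 3)) - 32)*2 = ((-21 - 6) - 32)*2 = (-27 - 32)*2 = -59*2 = -118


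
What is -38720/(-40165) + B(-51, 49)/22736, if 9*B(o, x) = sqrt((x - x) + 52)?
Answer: 7744/8033 + sqrt(13)/102312 ≈ 0.96406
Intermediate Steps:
B(o, x) = 2*sqrt(13)/9 (B(o, x) = sqrt((x - x) + 52)/9 = sqrt(0 + 52)/9 = sqrt(52)/9 = (2*sqrt(13))/9 = 2*sqrt(13)/9)
-38720/(-40165) + B(-51, 49)/22736 = -38720/(-40165) + (2*sqrt(13)/9)/22736 = -38720*(-1/40165) + (2*sqrt(13)/9)*(1/22736) = 7744/8033 + sqrt(13)/102312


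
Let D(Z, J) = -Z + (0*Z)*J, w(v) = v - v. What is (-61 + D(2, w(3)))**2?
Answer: 3969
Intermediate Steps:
w(v) = 0
D(Z, J) = -Z (D(Z, J) = -Z + 0*J = -Z + 0 = -Z)
(-61 + D(2, w(3)))**2 = (-61 - 1*2)**2 = (-61 - 2)**2 = (-63)**2 = 3969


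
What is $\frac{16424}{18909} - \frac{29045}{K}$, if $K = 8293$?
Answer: $- \frac{413007673}{156812337} \approx -2.6338$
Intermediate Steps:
$\frac{16424}{18909} - \frac{29045}{K} = \frac{16424}{18909} - \frac{29045}{8293} = - \frac{413007673}{156812337}$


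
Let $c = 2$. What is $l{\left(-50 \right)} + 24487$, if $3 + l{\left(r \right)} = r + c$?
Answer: $24436$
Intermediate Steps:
$l{\left(r \right)} = -1 + r$ ($l{\left(r \right)} = -3 + \left(r + 2\right) = -3 + \left(2 + r\right) = -1 + r$)
$l{\left(-50 \right)} + 24487 = \left(-1 - 50\right) + 24487 = -51 + 24487 = 24436$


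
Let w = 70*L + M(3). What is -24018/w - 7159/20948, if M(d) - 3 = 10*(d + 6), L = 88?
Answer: -547894291/130987844 ≈ -4.1828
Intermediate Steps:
M(d) = 63 + 10*d (M(d) = 3 + 10*(d + 6) = 3 + 10*(6 + d) = 3 + (60 + 10*d) = 63 + 10*d)
w = 6253 (w = 70*88 + (63 + 10*3) = 6160 + (63 + 30) = 6160 + 93 = 6253)
-24018/w - 7159/20948 = -24018/6253 - 7159/20948 = -547894291/130987844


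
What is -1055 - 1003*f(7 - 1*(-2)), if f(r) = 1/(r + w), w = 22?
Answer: -33708/31 ≈ -1087.4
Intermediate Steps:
f(r) = 1/(22 + r) (f(r) = 1/(r + 22) = 1/(22 + r))
-1055 - 1003*f(7 - 1*(-2)) = -1055 - 1003/(22 + (7 - 1*(-2))) = -1055 - 1003/(22 + (7 + 2)) = -1055 - 1003/(22 + 9) = -1055 - 1003/31 = -33708/31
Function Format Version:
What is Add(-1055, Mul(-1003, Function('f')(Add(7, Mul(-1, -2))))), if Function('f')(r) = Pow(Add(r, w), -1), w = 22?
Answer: Rational(-33708, 31) ≈ -1087.4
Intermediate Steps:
Function('f')(r) = Pow(Add(22, r), -1) (Function('f')(r) = Pow(Add(r, 22), -1) = Pow(Add(22, r), -1))
Add(-1055, Mul(-1003, Function('f')(Add(7, Mul(-1, -2))))) = Add(-1055, Mul(-1003, Pow(Add(22, Add(7, Mul(-1, -2))), -1))) = Add(-1055, Mul(-1003, Pow(Add(22, Add(7, 2)), -1))) = Add(-1055, Mul(-1003, Pow(Add(22, 9), -1))) = Add(-1055, Mul(-1003, Pow(31, -1))) = Add(-1055, Mul(-1003, Rational(1, 31))) = Add(-1055, Rational(-1003, 31)) = Rational(-33708, 31)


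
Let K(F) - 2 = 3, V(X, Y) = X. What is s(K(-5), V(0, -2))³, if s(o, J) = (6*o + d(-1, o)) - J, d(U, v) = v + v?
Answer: 64000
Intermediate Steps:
d(U, v) = 2*v
K(F) = 5 (K(F) = 2 + 3 = 5)
s(o, J) = -J + 8*o (s(o, J) = (6*o + 2*o) - J = 8*o - J = -J + 8*o)
s(K(-5), V(0, -2))³ = (-1*0 + 8*5)³ = (0 + 40)³ = 40³ = 64000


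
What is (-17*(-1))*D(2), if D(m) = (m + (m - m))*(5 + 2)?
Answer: 238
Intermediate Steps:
D(m) = 7*m (D(m) = (m + 0)*7 = m*7 = 7*m)
(-17*(-1))*D(2) = (-17*(-1))*(7*2) = 17*14 = 238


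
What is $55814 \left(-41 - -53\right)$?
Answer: $669768$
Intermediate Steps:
$55814 \left(-41 - -53\right) = 55814 \left(-41 + 53\right) = 55814 \cdot 12 = 669768$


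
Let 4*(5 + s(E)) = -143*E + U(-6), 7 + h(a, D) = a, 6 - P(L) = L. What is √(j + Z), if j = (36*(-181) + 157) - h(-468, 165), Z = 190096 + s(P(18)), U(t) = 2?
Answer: √738546/2 ≈ 429.69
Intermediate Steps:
P(L) = 6 - L
h(a, D) = -7 + a
s(E) = -9/2 - 143*E/4 (s(E) = -5 + (-143*E + 2)/4 = -5 + (2 - 143*E)/4 = -5 + (½ - 143*E/4) = -9/2 - 143*E/4)
Z = 381041/2 (Z = 190096 + (-9/2 - 143*(6 - 1*18)/4) = 190096 + (-9/2 - 143*(6 - 18)/4) = 190096 + (-9/2 - 143/4*(-12)) = 190096 + (-9/2 + 429) = 190096 + 849/2 = 381041/2 ≈ 1.9052e+5)
j = -5884 (j = (36*(-181) + 157) - (-7 - 468) = (-6516 + 157) - 1*(-475) = -6359 + 475 = -5884)
√(j + Z) = √(-5884 + 381041/2) = √(369273/2) = √738546/2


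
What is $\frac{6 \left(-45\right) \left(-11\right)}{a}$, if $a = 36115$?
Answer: $\frac{594}{7223} \approx 0.082237$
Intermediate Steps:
$\frac{6 \left(-45\right) \left(-11\right)}{a} = \frac{6 \left(-45\right) \left(-11\right)}{36115} = \left(-270\right) \left(-11\right) \frac{1}{36115} = 2970 \cdot \frac{1}{36115} = \frac{594}{7223}$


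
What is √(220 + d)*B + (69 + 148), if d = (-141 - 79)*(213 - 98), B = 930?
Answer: 217 + 1860*I*√6270 ≈ 217.0 + 1.4728e+5*I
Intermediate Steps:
d = -25300 (d = -220*115 = -25300)
√(220 + d)*B + (69 + 148) = √(220 - 25300)*930 + (69 + 148) = √(-25080)*930 + 217 = (2*I*√6270)*930 + 217 = 1860*I*√6270 + 217 = 217 + 1860*I*√6270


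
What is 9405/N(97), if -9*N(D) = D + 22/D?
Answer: -8210565/9431 ≈ -870.59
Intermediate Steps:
N(D) = -22/(9*D) - D/9 (N(D) = -(D + 22/D)/9 = -22/(9*D) - D/9)
9405/N(97) = 9405/(((1/9)*(-22 - 1*97**2)/97)) = 9405/(((1/9)*(1/97)*(-22 - 1*9409))) = 9405/(((1/9)*(1/97)*(-22 - 9409))) = 9405/(((1/9)*(1/97)*(-9431))) = 9405/(-9431/873) = 9405*(-873/9431) = -8210565/9431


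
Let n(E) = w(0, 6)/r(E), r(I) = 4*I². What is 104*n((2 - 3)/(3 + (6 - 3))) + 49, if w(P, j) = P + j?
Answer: 5665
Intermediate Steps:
n(E) = 3/(2*E²) (n(E) = (0 + 6)/((4*E²)) = 6*(1/(4*E²)) = 3/(2*E²))
104*n((2 - 3)/(3 + (6 - 3))) + 49 = 104*(3/(2*((2 - 3)/(3 + (6 - 3)))²)) + 49 = 104*(3/(2*(-1/(3 + 3))²)) + 49 = 104*(3/(2*(-1/6)²)) + 49 = 104*(3/(2*(-1*⅙)²)) + 49 = 104*(3/(2*(-⅙)²)) + 49 = 104*((3/2)*36) + 49 = 104*54 + 49 = 5616 + 49 = 5665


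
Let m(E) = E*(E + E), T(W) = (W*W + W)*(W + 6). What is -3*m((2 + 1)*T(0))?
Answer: 0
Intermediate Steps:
T(W) = (6 + W)*(W + W**2) (T(W) = (W**2 + W)*(6 + W) = (W + W**2)*(6 + W) = (6 + W)*(W + W**2))
m(E) = 2*E**2 (m(E) = E*(2*E) = 2*E**2)
-3*m((2 + 1)*T(0)) = -6*((2 + 1)*(0*(6 + 0**2 + 7*0)))**2 = -6*(3*(0*(6 + 0 + 0)))**2 = -6*(3*(0*6))**2 = -6*(3*0)**2 = -6*0**2 = -6*0 = -3*0 = 0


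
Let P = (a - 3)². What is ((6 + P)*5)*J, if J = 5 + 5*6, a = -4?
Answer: 9625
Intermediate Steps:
P = 49 (P = (-4 - 3)² = (-7)² = 49)
J = 35 (J = 5 + 30 = 35)
((6 + P)*5)*J = ((6 + 49)*5)*35 = (55*5)*35 = 275*35 = 9625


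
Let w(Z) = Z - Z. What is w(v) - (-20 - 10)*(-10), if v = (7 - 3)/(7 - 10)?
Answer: -300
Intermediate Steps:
v = -4/3 (v = 4/(-3) = 4*(-⅓) = -4/3 ≈ -1.3333)
w(Z) = 0
w(v) - (-20 - 10)*(-10) = 0 - (-20 - 10)*(-10) = 0 - (-30)*(-10) = 0 - 1*300 = 0 - 300 = -300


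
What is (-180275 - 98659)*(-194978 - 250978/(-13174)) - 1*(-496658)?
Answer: 51172686743692/941 ≈ 5.4381e+10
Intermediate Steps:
(-180275 - 98659)*(-194978 - 250978/(-13174)) - 1*(-496658) = -278934*(-194978 - 250978*(-1/13174)) + 496658 = -278934*(-194978 + 17927/941) + 496658 = -278934*(-183456371/941) + 496658 = 51172219388514/941 + 496658 = 51172686743692/941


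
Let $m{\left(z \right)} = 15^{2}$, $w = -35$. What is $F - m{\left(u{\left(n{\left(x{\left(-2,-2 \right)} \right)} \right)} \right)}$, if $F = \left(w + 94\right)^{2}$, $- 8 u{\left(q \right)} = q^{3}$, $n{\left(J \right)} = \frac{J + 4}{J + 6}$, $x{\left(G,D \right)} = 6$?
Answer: $3256$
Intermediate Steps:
$n{\left(J \right)} = \frac{4 + J}{6 + J}$
$u{\left(q \right)} = - \frac{q^{3}}{8}$
$F = 3481$ ($F = \left(-35 + 94\right)^{2} = 59^{2} = 3481$)
$m{\left(z \right)} = 225$
$F - m{\left(u{\left(n{\left(x{\left(-2,-2 \right)} \right)} \right)} \right)} = 3481 - 225 = 3256$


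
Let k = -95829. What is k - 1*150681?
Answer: -246510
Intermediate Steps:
k - 1*150681 = -95829 - 1*150681 = -95829 - 150681 = -246510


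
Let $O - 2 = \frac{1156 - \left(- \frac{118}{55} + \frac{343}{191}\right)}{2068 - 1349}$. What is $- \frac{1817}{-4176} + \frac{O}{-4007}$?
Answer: $\frac{54878151062137}{126387690953040} \approx 0.43421$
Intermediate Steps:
$O = \frac{27253643}{7553095}$ ($O = 2 + \frac{1156 - \left(- \frac{118}{55} + \frac{343}{191}\right)}{2068 - 1349} = 2 + \frac{1156 - - \frac{3673}{10505}}{719} = 2 + \left(1156 + \left(\frac{118}{55} - \frac{343}{191}\right)\right) \frac{1}{719} = 2 + \left(1156 + \frac{3673}{10505}\right) \frac{1}{719} = 2 + \frac{12147453}{10505} \cdot \frac{1}{719} = 2 + \frac{12147453}{7553095} = \frac{27253643}{7553095} \approx 3.6083$)
$- \frac{1817}{-4176} + \frac{O}{-4007} = - \frac{1817}{-4176} + \frac{27253643}{7553095 \left(-4007\right)} = \left(-1817\right) \left(- \frac{1}{4176}\right) + \frac{27253643}{7553095} \left(- \frac{1}{4007}\right) = \frac{1817}{4176} - \frac{27253643}{30265251665} = \frac{54878151062137}{126387690953040}$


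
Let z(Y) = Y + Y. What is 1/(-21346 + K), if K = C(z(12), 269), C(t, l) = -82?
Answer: -1/21428 ≈ -4.6668e-5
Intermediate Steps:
z(Y) = 2*Y
K = -82
1/(-21346 + K) = 1/(-21346 - 82) = 1/(-21428) = -1/21428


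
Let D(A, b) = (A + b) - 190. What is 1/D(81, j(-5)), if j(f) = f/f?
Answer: -1/108 ≈ -0.0092593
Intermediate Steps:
j(f) = 1
D(A, b) = -190 + A + b
1/D(81, j(-5)) = 1/(-190 + 81 + 1) = 1/(-108) = -1/108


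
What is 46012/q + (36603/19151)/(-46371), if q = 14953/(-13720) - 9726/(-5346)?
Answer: 166502051712008099283/2639582763367979 ≈ 63079.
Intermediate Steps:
q = 8916997/12224520 (q = 14953*(-1/13720) - 9726*(-1/5346) = -14953/13720 + 1621/891 = 8916997/12224520 ≈ 0.72943)
46012/q + (36603/19151)/(-46371) = 46012/(8916997/12224520) + (36603/19151)/(-46371) = 46012*(12224520/8916997) + (36603*(1/19151))*(-1/46371) = 562474614240/8916997 + (36603/19151)*(-1/46371) = 562474614240/8916997 - 12201/296017007 = 166502051712008099283/2639582763367979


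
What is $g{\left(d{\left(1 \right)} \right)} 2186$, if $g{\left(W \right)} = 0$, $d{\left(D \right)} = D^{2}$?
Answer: $0$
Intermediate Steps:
$g{\left(d{\left(1 \right)} \right)} 2186 = 0 \cdot 2186 = 0$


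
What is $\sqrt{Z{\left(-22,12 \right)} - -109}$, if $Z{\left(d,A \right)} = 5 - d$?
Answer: $2 \sqrt{34} \approx 11.662$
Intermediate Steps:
$\sqrt{Z{\left(-22,12 \right)} - -109} = \sqrt{\left(5 - -22\right) - -109} = \sqrt{\left(5 + 22\right) + \left(-1 + 110\right)} = \sqrt{27 + 109} = \sqrt{136} = 2 \sqrt{34}$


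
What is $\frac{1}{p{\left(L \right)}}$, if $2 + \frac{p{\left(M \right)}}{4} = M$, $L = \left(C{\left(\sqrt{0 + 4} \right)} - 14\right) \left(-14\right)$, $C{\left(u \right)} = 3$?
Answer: $\frac{1}{608} \approx 0.0016447$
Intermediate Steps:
$L = 154$ ($L = \left(3 - 14\right) \left(-14\right) = \left(-11\right) \left(-14\right) = 154$)
$p{\left(M \right)} = -8 + 4 M$
$\frac{1}{p{\left(L \right)}} = \frac{1}{-8 + 4 \cdot 154} = \frac{1}{-8 + 616} = \frac{1}{608}$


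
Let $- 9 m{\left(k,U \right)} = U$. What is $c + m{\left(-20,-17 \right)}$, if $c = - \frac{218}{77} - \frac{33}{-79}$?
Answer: $- \frac{28718}{54747} \approx -0.52456$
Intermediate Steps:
$m{\left(k,U \right)} = - \frac{U}{9}$
$c = - \frac{14681}{6083}$ ($c = \left(-218\right) \frac{1}{77} - - \frac{33}{79} = - \frac{218}{77} + \frac{33}{79} = - \frac{14681}{6083} \approx -2.4134$)
$c + m{\left(-20,-17 \right)} = - \frac{14681}{6083} - - \frac{17}{9} = - \frac{14681}{6083} + \frac{17}{9} = - \frac{28718}{54747}$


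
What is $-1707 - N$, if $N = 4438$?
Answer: $-6145$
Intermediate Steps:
$-1707 - N = -1707 - 4438 = -6145$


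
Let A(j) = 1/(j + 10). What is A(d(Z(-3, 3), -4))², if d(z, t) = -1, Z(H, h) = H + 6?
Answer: 1/81 ≈ 0.012346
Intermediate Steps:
Z(H, h) = 6 + H
A(j) = 1/(10 + j)
A(d(Z(-3, 3), -4))² = (1/(10 - 1))² = (1/9)² = (⅑)² = 1/81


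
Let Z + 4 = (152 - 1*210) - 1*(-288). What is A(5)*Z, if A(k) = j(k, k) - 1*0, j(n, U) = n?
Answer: 1130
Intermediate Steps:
A(k) = k (A(k) = k - 1*0 = k + 0 = k)
Z = 226 (Z = -4 + ((152 - 1*210) - 1*(-288)) = -4 + ((152 - 210) + 288) = -4 + (-58 + 288) = -4 + 230 = 226)
A(5)*Z = 5*226 = 1130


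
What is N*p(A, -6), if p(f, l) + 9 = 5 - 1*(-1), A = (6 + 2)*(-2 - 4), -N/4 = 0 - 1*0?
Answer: 0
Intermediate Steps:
N = 0 (N = -4*(0 - 1*0) = -4*(0 + 0) = -4*0 = 0)
A = -48 (A = 8*(-6) = -48)
p(f, l) = -3 (p(f, l) = -9 + (5 - 1*(-1)) = -9 + (5 + 1) = -9 + 6 = -3)
N*p(A, -6) = 0*(-3) = 0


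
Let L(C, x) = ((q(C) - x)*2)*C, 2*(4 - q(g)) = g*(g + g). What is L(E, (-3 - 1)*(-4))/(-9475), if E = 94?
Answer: 1663424/9475 ≈ 175.56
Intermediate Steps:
q(g) = 4 - g² (q(g) = 4 - g*(g + g)/2 = 4 - g*2*g/2 = 4 - g²)
L(C, x) = C*(8 - 2*x - 2*C²) (L(C, x) = (((4 - C²) - x)*2)*C = ((4 - x - C²)*2)*C = (8 - 2*x - 2*C²)*C = C*(8 - 2*x - 2*C²))
L(E, (-3 - 1)*(-4))/(-9475) = (2*94*(4 - (-3 - 1)*(-4) - 1*94²))/(-9475) = (2*94*(4 - (-4)*(-4) - 1*8836))*(-1/9475) = (2*94*(4 - 1*16 - 8836))*(-1/9475) = (2*94*(4 - 16 - 8836))*(-1/9475) = (2*94*(-8848))*(-1/9475) = -1663424*(-1/9475) = 1663424/9475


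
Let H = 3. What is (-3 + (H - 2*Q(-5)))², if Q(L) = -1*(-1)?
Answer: 4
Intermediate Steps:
Q(L) = 1
(-3 + (H - 2*Q(-5)))² = (-3 + (3 - 2*1))² = (-3 + (3 - 2))² = (-3 + 1)² = (-2)² = 4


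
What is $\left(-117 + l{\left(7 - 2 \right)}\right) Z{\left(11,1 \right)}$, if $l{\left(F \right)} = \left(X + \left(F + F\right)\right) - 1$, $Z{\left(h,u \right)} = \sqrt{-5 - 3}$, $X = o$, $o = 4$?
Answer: $- 208 i \sqrt{2} \approx - 294.16 i$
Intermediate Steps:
$X = 4$
$Z{\left(h,u \right)} = 2 i \sqrt{2}$ ($Z{\left(h,u \right)} = \sqrt{-8} = 2 i \sqrt{2}$)
$l{\left(F \right)} = 3 + 2 F$ ($l{\left(F \right)} = \left(4 + \left(F + F\right)\right) - 1 = \left(4 + 2 F\right) - 1 = 3 + 2 F$)
$\left(-117 + l{\left(7 - 2 \right)}\right) Z{\left(11,1 \right)} = \left(-117 + \left(3 + 2 \left(7 - 2\right)\right)\right) 2 i \sqrt{2} = \left(-117 + \left(3 + 2 \cdot 5\right)\right) 2 i \sqrt{2} = \left(-117 + \left(3 + 10\right)\right) 2 i \sqrt{2} = \left(-117 + 13\right) 2 i \sqrt{2} = - 104 \cdot 2 i \sqrt{2} = - 208 i \sqrt{2}$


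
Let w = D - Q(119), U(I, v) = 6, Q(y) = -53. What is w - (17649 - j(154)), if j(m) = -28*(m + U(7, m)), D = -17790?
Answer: -39866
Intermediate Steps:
j(m) = -168 - 28*m (j(m) = -28*(m + 6) = -28*(6 + m) = -168 - 28*m)
w = -17737 (w = -17790 - 1*(-53) = -17790 + 53 = -17737)
w - (17649 - j(154)) = -17737 - (17649 - (-168 - 28*154)) = -17737 - (17649 - (-168 - 4312)) = -17737 - (17649 - 1*(-4480)) = -17737 - (17649 + 4480) = -17737 - 1*22129 = -17737 - 22129 = -39866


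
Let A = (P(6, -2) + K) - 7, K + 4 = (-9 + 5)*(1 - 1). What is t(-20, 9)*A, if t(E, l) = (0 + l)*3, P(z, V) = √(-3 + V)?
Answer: -297 + 27*I*√5 ≈ -297.0 + 60.374*I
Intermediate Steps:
K = -4 (K = -4 + (-9 + 5)*(1 - 1) = -4 - 4*0 = -4 + 0 = -4)
t(E, l) = 3*l (t(E, l) = l*3 = 3*l)
A = -11 + I*√5 (A = (√(-3 - 2) - 4) - 7 = (√(-5) - 4) - 7 = (I*√5 - 4) - 7 = (-4 + I*√5) - 7 = -11 + I*√5 ≈ -11.0 + 2.2361*I)
t(-20, 9)*A = (3*9)*(-11 + I*√5) = 27*(-11 + I*√5) = -297 + 27*I*√5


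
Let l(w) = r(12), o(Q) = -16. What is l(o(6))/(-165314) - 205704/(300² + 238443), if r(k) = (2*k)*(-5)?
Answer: -5661056316/9049371017 ≈ -0.62557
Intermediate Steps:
r(k) = -10*k
l(w) = -120 (l(w) = -10*12 = -120)
l(o(6))/(-165314) - 205704/(300² + 238443) = -120/(-165314) - 205704/(300² + 238443) = -120*(-1/165314) - 205704/(90000 + 238443) = 60/82657 - 205704/328443 = 60/82657 - 205704*1/328443 = 60/82657 - 68568/109481 = -5661056316/9049371017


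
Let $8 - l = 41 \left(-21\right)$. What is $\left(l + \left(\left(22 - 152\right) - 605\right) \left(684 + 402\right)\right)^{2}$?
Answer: $635752670281$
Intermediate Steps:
$l = 869$ ($l = 8 - 41 \left(-21\right) = 8 - -861 = 8 + 861 = 869$)
$\left(l + \left(\left(22 - 152\right) - 605\right) \left(684 + 402\right)\right)^{2} = \left(869 + \left(\left(22 - 152\right) - 605\right) \left(684 + 402\right)\right)^{2} = \left(869 + \left(\left(22 - 152\right) - 605\right) 1086\right)^{2} = \left(869 + \left(-130 - 605\right) 1086\right)^{2} = \left(869 - 798210\right)^{2} = \left(-797341\right)^{2} = 635752670281$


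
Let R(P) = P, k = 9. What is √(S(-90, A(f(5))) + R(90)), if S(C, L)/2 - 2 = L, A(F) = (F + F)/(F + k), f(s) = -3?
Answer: 2*√23 ≈ 9.5917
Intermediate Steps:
A(F) = 2*F/(9 + F) (A(F) = (F + F)/(F + 9) = (2*F)/(9 + F) = 2*F/(9 + F))
S(C, L) = 4 + 2*L
√(S(-90, A(f(5))) + R(90)) = √((4 + 2*(2*(-3)/(9 - 3))) + 90) = √((4 + 2*(2*(-3)/6)) + 90) = √((4 + 2*(2*(-3)*(⅙))) + 90) = √((4 + 2*(-1)) + 90) = √((4 - 2) + 90) = √(2 + 90) = √92 = 2*√23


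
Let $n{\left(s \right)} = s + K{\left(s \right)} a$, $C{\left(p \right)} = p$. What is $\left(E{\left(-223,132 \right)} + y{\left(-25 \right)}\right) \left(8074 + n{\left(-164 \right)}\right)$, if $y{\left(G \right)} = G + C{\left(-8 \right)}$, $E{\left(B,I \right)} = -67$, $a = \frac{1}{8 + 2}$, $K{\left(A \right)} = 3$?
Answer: $-791030$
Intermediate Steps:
$a = \frac{1}{10} \approx 0.1$
$y{\left(G \right)} = -8 + G$ ($y{\left(G \right)} = G - 8 = -8 + G$)
$n{\left(s \right)} = \frac{3}{10} + s$ ($n{\left(s \right)} = s + 3 \cdot \frac{1}{10} = s + \frac{3}{10} = \frac{3}{10} + s$)
$\left(E{\left(-223,132 \right)} + y{\left(-25 \right)}\right) \left(8074 + n{\left(-164 \right)}\right) = \left(-67 - 33\right) \left(8074 + \left(\frac{3}{10} - 164\right)\right) = \left(-67 - 33\right) \left(8074 - \frac{1637}{10}\right) = \left(-100\right) \frac{79103}{10} = -791030$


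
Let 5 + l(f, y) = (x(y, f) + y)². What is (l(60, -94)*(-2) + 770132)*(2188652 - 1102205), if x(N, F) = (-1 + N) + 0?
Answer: 759100518900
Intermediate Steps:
x(N, F) = -1 + N
l(f, y) = -5 + (-1 + 2*y)² (l(f, y) = -5 + ((-1 + y) + y)² = -5 + (-1 + 2*y)²)
(l(60, -94)*(-2) + 770132)*(2188652 - 1102205) = ((-5 + (-1 + 2*(-94))²)*(-2) + 770132)*(2188652 - 1102205) = ((-5 + (-1 - 188)²)*(-2) + 770132)*1086447 = ((-5 + (-189)²)*(-2) + 770132)*1086447 = ((-5 + 35721)*(-2) + 770132)*1086447 = (35716*(-2) + 770132)*1086447 = (-71432 + 770132)*1086447 = 698700*1086447 = 759100518900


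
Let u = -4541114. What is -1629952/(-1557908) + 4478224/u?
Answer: 2796952968/46543669931 ≈ 0.060093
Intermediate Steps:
-1629952/(-1557908) + 4478224/u = -1629952/(-1557908) + 4478224/(-4541114) = -1629952*(-1/1557908) + 4478224*(-1/4541114) = 407488/389477 - 117848/119503 = 2796952968/46543669931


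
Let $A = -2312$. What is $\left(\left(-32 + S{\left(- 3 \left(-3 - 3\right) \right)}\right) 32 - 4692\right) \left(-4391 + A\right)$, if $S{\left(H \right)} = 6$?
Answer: $37027372$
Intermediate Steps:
$\left(\left(-32 + S{\left(- 3 \left(-3 - 3\right) \right)}\right) 32 - 4692\right) \left(-4391 + A\right) = \left(\left(-32 + 6\right) 32 - 4692\right) \left(-4391 - 2312\right) = \left(\left(-26\right) 32 - 4692\right) \left(-6703\right) = \left(-832 - 4692\right) \left(-6703\right) = \left(-5524\right) \left(-6703\right) = 37027372$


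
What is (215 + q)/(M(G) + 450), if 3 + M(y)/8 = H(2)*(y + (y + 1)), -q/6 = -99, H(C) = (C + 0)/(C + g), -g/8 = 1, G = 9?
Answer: 2427/1126 ≈ 2.1554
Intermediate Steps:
g = -8 (g = -8*1 = -8)
H(C) = C/(-8 + C) (H(C) = (C + 0)/(C - 8) = C/(-8 + C))
q = 594 (q = -6*(-99) = 594)
M(y) = -80/3 - 16*y/3 (M(y) = -24 + 8*((2/(-8 + 2))*(y + (y + 1))) = -24 + 8*((2/(-6))*(y + (1 + y))) = -24 + 8*((2*(-⅙))*(1 + 2*y)) = -24 + 8*(-(1 + 2*y)/3) = -24 + 8*(-⅓ - 2*y/3) = -24 + (-8/3 - 16*y/3) = -80/3 - 16*y/3)
(215 + q)/(M(G) + 450) = (215 + 594)/((-80/3 - 16/3*9) + 450) = 809/((-80/3 - 48) + 450) = 809/(-224/3 + 450) = 809/(1126/3) = 809*(3/1126) = 2427/1126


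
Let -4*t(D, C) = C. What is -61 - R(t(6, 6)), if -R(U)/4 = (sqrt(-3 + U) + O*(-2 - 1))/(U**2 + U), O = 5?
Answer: -141 + 8*I*sqrt(2) ≈ -141.0 + 11.314*I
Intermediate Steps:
t(D, C) = -C/4
R(U) = -4*(-15 + sqrt(-3 + U))/(U + U**2) (R(U) = -4*(sqrt(-3 + U) + 5*(-2 - 1))/(U**2 + U) = -4*(sqrt(-3 + U) + 5*(-3))/(U + U**2) = -4*(sqrt(-3 + U) - 15)/(U + U**2) = -4*(-15 + sqrt(-3 + U))/(U + U**2))
-61 - R(t(6, 6)) = -61 - 4*(15 - sqrt(-3 - 1/4*6))/(((-1/4*6))*(1 - 1/4*6)) = -61 - 4*(15 - sqrt(-3 - 3/2))/((-3/2)*(1 - 3/2)) = -61 - 4*(-2)*(15 - sqrt(-9/2))/(3*(-1/2)) = -61 - 4*(-2)*(-2)*(15 - 3*I*sqrt(2)/2)/3 = -61 - (80 - 8*I*sqrt(2)) = -61 + (-80 + 8*I*sqrt(2)) = -141 + 8*I*sqrt(2)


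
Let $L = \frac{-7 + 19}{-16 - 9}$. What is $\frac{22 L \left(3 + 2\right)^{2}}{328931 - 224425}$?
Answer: $- \frac{132}{52253} \approx -0.0025262$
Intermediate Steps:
$L = - \frac{12}{25}$ ($L = \frac{12}{-25} = 12 \left(- \frac{1}{25}\right) = - \frac{12}{25} \approx -0.48$)
$\frac{22 L \left(3 + 2\right)^{2}}{328931 - 224425} = \frac{22 \left(- \frac{12}{25}\right) \left(3 + 2\right)^{2}}{328931 - 224425} = \frac{\left(- \frac{264}{25}\right) 5^{2}}{104506} = \left(- \frac{264}{25}\right) 25 \cdot \frac{1}{104506} = \left(-264\right) \frac{1}{104506} = - \frac{132}{52253}$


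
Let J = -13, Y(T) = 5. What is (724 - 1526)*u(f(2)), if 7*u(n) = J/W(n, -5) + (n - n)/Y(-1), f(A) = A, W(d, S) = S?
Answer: -10426/35 ≈ -297.89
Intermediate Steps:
u(n) = 13/35 (u(n) = (-13/(-5) + (n - n)/5)/7 = (-13*(-1/5) + 0*(1/5))/7 = (13/5 + 0)/7 = (1/7)*(13/5) = 13/35)
(724 - 1526)*u(f(2)) = (724 - 1526)*(13/35) = -802*13/35 = -10426/35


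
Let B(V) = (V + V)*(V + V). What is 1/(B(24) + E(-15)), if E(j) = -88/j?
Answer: 15/34648 ≈ 0.00043293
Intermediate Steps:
B(V) = 4*V² (B(V) = (2*V)*(2*V) = 4*V²)
1/(B(24) + E(-15)) = 1/(4*24² - 88/(-15)) = 1/(4*576 - 88*(-1/15)) = 1/(2304 + 88/15) = 1/(34648/15) = 15/34648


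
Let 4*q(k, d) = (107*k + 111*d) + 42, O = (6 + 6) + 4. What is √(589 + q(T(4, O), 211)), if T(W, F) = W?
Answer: √26247/2 ≈ 81.005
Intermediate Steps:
O = 16 (O = 12 + 4 = 16)
q(k, d) = 21/2 + 107*k/4 + 111*d/4 (q(k, d) = ((107*k + 111*d) + 42)/4 = (42 + 107*k + 111*d)/4 = 21/2 + 107*k/4 + 111*d/4)
√(589 + q(T(4, O), 211)) = √(589 + (21/2 + (107/4)*4 + (111/4)*211)) = √(589 + (21/2 + 107 + 23421/4)) = √(589 + 23891/4) = √(26247/4) = √26247/2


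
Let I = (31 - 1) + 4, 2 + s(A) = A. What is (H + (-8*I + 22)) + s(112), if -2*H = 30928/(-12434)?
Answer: -862648/6217 ≈ -138.76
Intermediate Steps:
s(A) = -2 + A
I = 34 (I = 30 + 4 = 34)
H = 7732/6217 (H = -15464/(-12434) = -15464*(-1)/12434 = -½*(-15464/6217) = 7732/6217 ≈ 1.2437)
(H + (-8*I + 22)) + s(112) = (7732/6217 + (-8*34 + 22)) + (-2 + 112) = (7732/6217 + (-272 + 22)) + 110 = (7732/6217 - 250) + 110 = -1546518/6217 + 110 = -862648/6217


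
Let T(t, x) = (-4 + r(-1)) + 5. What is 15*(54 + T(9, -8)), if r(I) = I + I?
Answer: 795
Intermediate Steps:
r(I) = 2*I
T(t, x) = -1 (T(t, x) = (-4 + 2*(-1)) + 5 = (-4 - 2) + 5 = -6 + 5 = -1)
15*(54 + T(9, -8)) = 15*(54 - 1) = 15*53 = 795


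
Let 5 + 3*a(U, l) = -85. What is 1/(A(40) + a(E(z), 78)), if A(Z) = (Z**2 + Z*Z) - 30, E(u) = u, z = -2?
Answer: 1/3140 ≈ 0.00031847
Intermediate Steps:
A(Z) = -30 + 2*Z**2 (A(Z) = (Z**2 + Z**2) - 30 = 2*Z**2 - 30 = -30 + 2*Z**2)
a(U, l) = -30 (a(U, l) = -5/3 + (1/3)*(-85) = -5/3 - 85/3 = -30)
1/(A(40) + a(E(z), 78)) = 1/((-30 + 2*40**2) - 30) = 1/((-30 + 2*1600) - 30) = 1/((-30 + 3200) - 30) = 1/(3170 - 30) = 1/3140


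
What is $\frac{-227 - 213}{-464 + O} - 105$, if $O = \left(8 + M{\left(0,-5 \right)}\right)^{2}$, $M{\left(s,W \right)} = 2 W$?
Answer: $- \frac{2393}{23} \approx -104.04$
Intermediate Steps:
$O = 4$ ($O = \left(8 + 2 \left(-5\right)\right)^{2} = \left(8 - 10\right)^{2} = \left(-2\right)^{2} = 4$)
$\frac{-227 - 213}{-464 + O} - 105 = \frac{-227 - 213}{-464 + 4} - 105 = \frac{-227 - 213}{-460} - 105 = \left(-440\right) \left(- \frac{1}{460}\right) - 105 = \frac{22}{23} - 105 = - \frac{2393}{23}$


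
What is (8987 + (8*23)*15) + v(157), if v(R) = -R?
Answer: 11590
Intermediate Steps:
(8987 + (8*23)*15) + v(157) = (8987 + (8*23)*15) - 1*157 = (8987 + 184*15) - 157 = (8987 + 2760) - 157 = 11747 - 157 = 11590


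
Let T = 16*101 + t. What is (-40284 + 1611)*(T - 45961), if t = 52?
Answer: 1712943189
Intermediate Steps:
T = 1668 (T = 16*101 + 52 = 1616 + 52 = 1668)
(-40284 + 1611)*(T - 45961) = (-40284 + 1611)*(1668 - 45961) = -38673*(-44293) = 1712943189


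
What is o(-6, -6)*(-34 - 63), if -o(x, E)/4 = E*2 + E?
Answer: -6984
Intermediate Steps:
o(x, E) = -12*E (o(x, E) = -4*(E*2 + E) = -4*(2*E + E) = -12*E)
o(-6, -6)*(-34 - 63) = (-12*(-6))*(-34 - 63) = 72*(-97) = -6984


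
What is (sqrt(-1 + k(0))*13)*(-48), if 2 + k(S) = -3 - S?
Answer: -624*I*sqrt(6) ≈ -1528.5*I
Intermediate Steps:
k(S) = -5 - S (k(S) = -2 + (-3 - S) = -5 - S)
(sqrt(-1 + k(0))*13)*(-48) = (sqrt(-1 + (-5 - 1*0))*13)*(-48) = (sqrt(-1 + (-5 + 0))*13)*(-48) = (sqrt(-1 - 5)*13)*(-48) = (sqrt(-6)*13)*(-48) = ((I*sqrt(6))*13)*(-48) = (13*I*sqrt(6))*(-48) = -624*I*sqrt(6)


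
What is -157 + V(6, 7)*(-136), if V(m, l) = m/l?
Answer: -1915/7 ≈ -273.57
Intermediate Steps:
-157 + V(6, 7)*(-136) = -157 + (6/7)*(-136) = -157 - 816/7 = -1915/7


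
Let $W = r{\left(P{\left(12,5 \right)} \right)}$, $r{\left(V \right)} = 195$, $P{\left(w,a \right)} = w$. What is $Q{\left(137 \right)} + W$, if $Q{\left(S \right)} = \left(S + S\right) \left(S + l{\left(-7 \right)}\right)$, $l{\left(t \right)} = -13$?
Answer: $34171$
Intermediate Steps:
$Q{\left(S \right)} = 2 S \left(-13 + S\right)$ ($Q{\left(S \right)} = \left(S + S\right) \left(S - 13\right) = 2 S \left(-13 + S\right)$)
$W = 195$
$Q{\left(137 \right)} + W = 2 \cdot 137 \left(-13 + 137\right) + 195 = 2 \cdot 137 \cdot 124 + 195 = 33976 + 195 = 34171$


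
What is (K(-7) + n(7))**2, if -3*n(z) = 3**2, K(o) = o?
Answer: 100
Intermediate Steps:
n(z) = -3 (n(z) = -1/3*3**2 = -1/3*9 = -3)
(K(-7) + n(7))**2 = (-7 - 3)**2 = (-10)**2 = 100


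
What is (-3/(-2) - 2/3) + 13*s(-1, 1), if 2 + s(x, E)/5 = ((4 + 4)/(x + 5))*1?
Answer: ⅚ ≈ 0.83333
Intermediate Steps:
s(x, E) = -10 + 40/(5 + x) (s(x, E) = -10 + 5*(((4 + 4)/(x + 5))*1) = -10 + 5*((8/(5 + x))*1) = -10 + 5*(8/(5 + x)) = -10 + 40/(5 + x))
(-3/(-2) - 2/3) + 13*s(-1, 1) = (-3/(-2) - 2/3) + 13*(10*(-1 - 1*(-1))/(5 - 1)) = (-3*(-½) - 2*⅓) + 13*(10*(-1 + 1)/4) = (3/2 - ⅔) + 13*(10*(¼)*0) = ⅚ + 13*0 = ⅚ + 0 = ⅚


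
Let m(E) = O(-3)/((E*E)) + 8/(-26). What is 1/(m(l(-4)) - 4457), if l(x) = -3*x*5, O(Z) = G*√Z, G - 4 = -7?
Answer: -361576800000/1611659052000169 + 67600*I*√3/1611659052000169 ≈ -0.00022435 + 7.265e-11*I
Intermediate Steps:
G = -3 (G = 4 - 7 = -3)
O(Z) = -3*√Z
l(x) = -15*x
m(E) = -4/13 - 3*I*√3/E² (m(E) = (-3*I*√3)/((E*E)) + 8/(-26) = (-3*I*√3)/(E²) + 8*(-1/26) = (-3*I*√3)/E² - 4/13 = -3*I*√3/E² - 4/13 = -4/13 - 3*I*√3/E²)
1/(m(l(-4)) - 4457) = 1/((-4/13 - 3*I*√3/(-15*(-4))²) - 4457) = 1/((-4/13 - 3*I*√3/60²) - 4457) = 1/((-4/13 - 3*I*√3*1/3600) - 4457) = 1/((-4/13 - I*√3/1200) - 4457) = 1/(-57945/13 - I*√3/1200)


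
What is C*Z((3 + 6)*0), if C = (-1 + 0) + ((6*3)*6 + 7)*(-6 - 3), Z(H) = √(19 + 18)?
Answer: -1036*√37 ≈ -6301.7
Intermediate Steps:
Z(H) = √37
C = -1036 (C = -1 + (18*6 + 7)*(-9) = -1 + (108 + 7)*(-9) = -1 + 115*(-9) = -1 - 1035 = -1036)
C*Z((3 + 6)*0) = -1036*√37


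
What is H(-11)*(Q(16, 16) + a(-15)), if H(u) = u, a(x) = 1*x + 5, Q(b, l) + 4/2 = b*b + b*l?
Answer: -5500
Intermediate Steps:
Q(b, l) = -2 + b² + b*l (Q(b, l) = -2 + (b*b + b*l) = -2 + (b² + b*l) = -2 + b² + b*l)
a(x) = 5 + x (a(x) = x + 5 = 5 + x)
H(-11)*(Q(16, 16) + a(-15)) = -11*((-2 + 16² + 16*16) + (5 - 15)) = -11*((-2 + 256 + 256) - 10) = -11*(510 - 10) = -11*500 = -5500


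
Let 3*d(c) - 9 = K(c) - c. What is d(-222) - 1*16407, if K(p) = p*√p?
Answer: -16330 - 74*I*√222 ≈ -16330.0 - 1102.6*I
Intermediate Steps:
K(p) = p^(3/2)
d(c) = 3 - c/3 + c^(3/2)/3 (d(c) = 3 + (c^(3/2) - c)/3 = 3 + (-c/3 + c^(3/2)/3) = 3 - c/3 + c^(3/2)/3)
d(-222) - 1*16407 = (3 - ⅓*(-222) + (-222)^(3/2)/3) - 1*16407 = (3 + 74 + (-222*I*√222)/3) - 16407 = (3 + 74 - 74*I*√222) - 16407 = (77 - 74*I*√222) - 16407 = -16330 - 74*I*√222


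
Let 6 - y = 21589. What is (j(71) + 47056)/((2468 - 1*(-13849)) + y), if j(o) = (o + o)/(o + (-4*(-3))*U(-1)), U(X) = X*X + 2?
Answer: -2517567/281731 ≈ -8.9361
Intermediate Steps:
U(X) = 2 + X² (U(X) = X² + 2 = 2 + X²)
y = -21583 (y = 6 - 1*21589 = 6 - 21589 = -21583)
j(o) = 2*o/(36 + o) (j(o) = (o + o)/(o + (-4*(-3))*(2 + (-1)²)) = (2*o)/(o + 12*(2 + 1)) = (2*o)/(o + 12*3) = (2*o)/(o + 36) = (2*o)/(36 + o) = 2*o/(36 + o))
(j(71) + 47056)/((2468 - 1*(-13849)) + y) = (2*71/(36 + 71) + 47056)/((2468 - 1*(-13849)) - 21583) = (2*71/107 + 47056)/((2468 + 13849) - 21583) = (2*71*(1/107) + 47056)/(16317 - 21583) = (142/107 + 47056)/(-5266) = (5035134/107)*(-1/5266) = -2517567/281731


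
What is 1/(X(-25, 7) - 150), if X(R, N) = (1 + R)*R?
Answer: 1/450 ≈ 0.0022222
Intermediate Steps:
X(R, N) = R*(1 + R)
1/(X(-25, 7) - 150) = 1/(-25*(1 - 25) - 150) = 1/(-25*(-24) - 150) = 1/(600 - 150) = 1/450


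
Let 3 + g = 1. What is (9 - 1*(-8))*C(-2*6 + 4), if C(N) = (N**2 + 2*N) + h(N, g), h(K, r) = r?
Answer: 782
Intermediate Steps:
g = -2 (g = -3 + 1 = -2)
C(N) = -2 + N**2 + 2*N (C(N) = (N**2 + 2*N) - 2 = -2 + N**2 + 2*N)
(9 - 1*(-8))*C(-2*6 + 4) = (9 - 1*(-8))*(-2 + (-2*6 + 4)**2 + 2*(-2*6 + 4)) = (9 + 8)*(-2 + (-12 + 4)**2 + 2*(-12 + 4)) = 17*(-2 + (-8)**2 + 2*(-8)) = 17*(-2 + 64 - 16) = 17*46 = 782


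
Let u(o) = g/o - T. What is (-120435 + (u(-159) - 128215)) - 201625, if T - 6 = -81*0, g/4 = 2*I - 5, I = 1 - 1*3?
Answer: -23864881/53 ≈ -4.5028e+5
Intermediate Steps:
I = -2 (I = 1 - 3 = -2)
g = -36 (g = 4*(2*(-2) - 5) = 4*(-4 - 5) = 4*(-9) = -36)
T = 6 (T = 6 - 81*0 = 6 + 0 = 6)
u(o) = -6 - 36/o (u(o) = -36/o - 1*6 = -36/o - 6 = -6 - 36/o)
(-120435 + (u(-159) - 128215)) - 201625 = (-120435 + ((-6 - 36/(-159)) - 128215)) - 201625 = (-120435 + ((-6 - 36*(-1/159)) - 128215)) - 201625 = (-120435 + ((-6 + 12/53) - 128215)) - 201625 = (-120435 + (-306/53 - 128215)) - 201625 = (-120435 - 6795701/53) - 201625 = -13178756/53 - 201625 = -23864881/53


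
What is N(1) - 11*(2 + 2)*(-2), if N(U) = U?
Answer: 89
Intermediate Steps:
N(1) - 11*(2 + 2)*(-2) = 1 - 11*(2 + 2)*(-2) = 1 - 44*(-2) = 1 - 11*(-8) = 1 + 88 = 89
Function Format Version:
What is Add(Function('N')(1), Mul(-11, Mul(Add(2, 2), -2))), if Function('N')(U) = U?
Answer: 89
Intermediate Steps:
Add(Function('N')(1), Mul(-11, Mul(Add(2, 2), -2))) = Add(1, Mul(-11, Mul(Add(2, 2), -2))) = Add(1, Mul(-11, Mul(4, -2))) = Add(1, Mul(-11, -8)) = Add(1, 88) = 89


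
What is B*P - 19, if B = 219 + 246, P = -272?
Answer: -126499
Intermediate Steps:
B = 465
B*P - 19 = 465*(-272) - 19 = -126480 - 19 = -126499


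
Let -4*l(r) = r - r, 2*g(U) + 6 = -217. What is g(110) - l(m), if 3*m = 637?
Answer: -223/2 ≈ -111.50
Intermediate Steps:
g(U) = -223/2 (g(U) = -3 + (½)*(-217) = -3 - 217/2 = -223/2)
m = 637/3 (m = (⅓)*637 = 637/3 ≈ 212.33)
l(r) = 0 (l(r) = -(r - r)/4 = -¼*0 = 0)
g(110) - l(m) = -223/2 - 1*0 = -223/2 + 0 = -223/2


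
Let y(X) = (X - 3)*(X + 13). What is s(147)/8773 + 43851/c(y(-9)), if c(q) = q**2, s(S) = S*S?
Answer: 144830653/6737664 ≈ 21.496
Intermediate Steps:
y(X) = (-3 + X)*(13 + X)
s(S) = S**2
s(147)/8773 + 43851/c(y(-9)) = 147**2/8773 + 43851/((-39 + (-9)**2 + 10*(-9))**2) = 21609*(1/8773) + 43851/((-39 + 81 - 90)**2) = 21609/8773 + 43851/((-48)**2) = 21609/8773 + 43851/2304 = 21609/8773 + 43851*(1/2304) = 21609/8773 + 14617/768 = 144830653/6737664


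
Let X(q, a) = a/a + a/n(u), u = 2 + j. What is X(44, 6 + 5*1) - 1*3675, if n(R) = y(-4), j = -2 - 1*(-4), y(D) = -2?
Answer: -7359/2 ≈ -3679.5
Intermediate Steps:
j = 2 (j = -2 + 4 = 2)
u = 4 (u = 2 + 2 = 4)
n(R) = -2
X(q, a) = 1 - a/2 (X(q, a) = a/a + a/(-2) = 1 + a*(-1/2) = 1 - a/2)
X(44, 6 + 5*1) - 1*3675 = (1 - (6 + 5*1)/2) - 1*3675 = (1 - (6 + 5)/2) - 3675 = (1 - 1/2*11) - 3675 = (1 - 11/2) - 3675 = -9/2 - 3675 = -7359/2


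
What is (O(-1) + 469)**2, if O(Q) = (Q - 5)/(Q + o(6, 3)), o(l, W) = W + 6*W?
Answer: 21967969/100 ≈ 2.1968e+5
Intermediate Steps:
o(l, W) = 7*W
O(Q) = (-5 + Q)/(21 + Q) (O(Q) = (Q - 5)/(Q + 7*3) = (-5 + Q)/(Q + 21) = (-5 + Q)/(21 + Q))
(O(-1) + 469)**2 = ((-5 - 1)/(21 - 1) + 469)**2 = (-6/20 + 469)**2 = ((1/20)*(-6) + 469)**2 = (-3/10 + 469)**2 = (4687/10)**2 = 21967969/100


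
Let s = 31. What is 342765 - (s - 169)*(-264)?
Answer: 306333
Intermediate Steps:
342765 - (s - 169)*(-264) = 342765 - (31 - 169)*(-264) = 342765 - (-138)*(-264) = 342765 - 1*36432 = 342765 - 36432 = 306333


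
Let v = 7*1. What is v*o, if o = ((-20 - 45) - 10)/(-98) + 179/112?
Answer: 1853/112 ≈ 16.545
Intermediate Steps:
o = 1853/784 (o = (-65 - 10)*(-1/98) + 179*(1/112) = -75*(-1/98) + 179/112 = 75/98 + 179/112 = 1853/784 ≈ 2.3635)
v = 7
v*o = 7*(1853/784) = 1853/112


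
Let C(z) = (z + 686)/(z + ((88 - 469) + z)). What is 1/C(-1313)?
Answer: 3007/627 ≈ 4.7959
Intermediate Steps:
C(z) = (686 + z)/(-381 + 2*z) (C(z) = (686 + z)/(z + (-381 + z)) = (686 + z)/(-381 + 2*z))
1/C(-1313) = 1/((686 - 1313)/(-381 + 2*(-1313))) = 1/(-627/(-381 - 2626)) = 1/(-627/(-3007)) = 1/(-1/3007*(-627)) = 1/(627/3007) = 3007/627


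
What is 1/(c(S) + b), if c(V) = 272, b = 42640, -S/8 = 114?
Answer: 1/42912 ≈ 2.3303e-5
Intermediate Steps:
S = -912 (S = -8*114 = -912)
1/(c(S) + b) = 1/(272 + 42640) = 1/42912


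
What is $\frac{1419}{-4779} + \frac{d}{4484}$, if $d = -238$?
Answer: $- \frac{21187}{60534} \approx -0.35$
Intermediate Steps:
$\frac{1419}{-4779} + \frac{d}{4484} = \frac{1419}{-4779} - \frac{238}{4484} = 1419 \left(- \frac{1}{4779}\right) - \frac{119}{2242} = - \frac{473}{1593} - \frac{119}{2242} = - \frac{21187}{60534}$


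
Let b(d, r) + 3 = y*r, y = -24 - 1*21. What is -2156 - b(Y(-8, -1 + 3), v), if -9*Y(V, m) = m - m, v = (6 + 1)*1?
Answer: -1838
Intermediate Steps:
y = -45 (y = -24 - 21 = -45)
v = 7 (v = 7*1 = 7)
Y(V, m) = 0 (Y(V, m) = -(m - m)/9 = -⅑*0 = 0)
b(d, r) = -3 - 45*r
-2156 - b(Y(-8, -1 + 3), v) = -2156 - (-3 - 45*7) = -2156 - (-3 - 315) = -2156 - 1*(-318) = -2156 + 318 = -1838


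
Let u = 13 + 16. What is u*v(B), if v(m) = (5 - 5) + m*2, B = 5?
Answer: 290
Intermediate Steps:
u = 29
v(m) = 2*m (v(m) = 0 + 2*m = 2*m)
u*v(B) = 29*(2*5) = 29*10 = 290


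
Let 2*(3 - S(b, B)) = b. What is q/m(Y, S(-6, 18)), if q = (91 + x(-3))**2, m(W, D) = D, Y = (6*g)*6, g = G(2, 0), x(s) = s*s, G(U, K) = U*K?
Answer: 5000/3 ≈ 1666.7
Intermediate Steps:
G(U, K) = K*U
x(s) = s**2
g = 0 (g = 0*2 = 0)
S(b, B) = 3 - b/2
Y = 0 (Y = (6*0)*6 = 0*6 = 0)
q = 10000 (q = (91 + (-3)**2)**2 = (91 + 9)**2 = 100**2 = 10000)
q/m(Y, S(-6, 18)) = 10000/(3 - 1/2*(-6)) = 10000/(3 + 3) = 10000/6 = 10000*(1/6) = 5000/3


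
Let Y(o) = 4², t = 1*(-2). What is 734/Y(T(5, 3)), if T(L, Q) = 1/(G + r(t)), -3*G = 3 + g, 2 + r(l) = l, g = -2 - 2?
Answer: 367/8 ≈ 45.875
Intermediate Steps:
g = -4
t = -2
r(l) = -2 + l
G = ⅓ (G = -(3 - 4)/3 = -⅓*(-1) = ⅓ ≈ 0.33333)
T(L, Q) = -3/11 (T(L, Q) = 1/(⅓ + (-2 - 2)) = 1/(⅓ - 4) = 1/(-11/3) = -3/11)
Y(o) = 16
734/Y(T(5, 3)) = 734/16 = 734*(1/16) = 367/8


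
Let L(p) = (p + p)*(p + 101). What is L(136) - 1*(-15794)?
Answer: 80258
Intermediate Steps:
L(p) = 2*p*(101 + p) (L(p) = (2*p)*(101 + p) = 2*p*(101 + p))
L(136) - 1*(-15794) = 2*136*(101 + 136) - 1*(-15794) = 2*136*237 + 15794 = 64464 + 15794 = 80258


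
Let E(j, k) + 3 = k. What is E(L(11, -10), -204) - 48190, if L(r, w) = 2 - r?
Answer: -48397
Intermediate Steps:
E(j, k) = -3 + k
E(L(11, -10), -204) - 48190 = (-3 - 204) - 48190 = -207 - 48190 = -48397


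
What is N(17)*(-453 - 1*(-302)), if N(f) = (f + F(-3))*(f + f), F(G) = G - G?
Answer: -87278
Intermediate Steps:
F(G) = 0
N(f) = 2*f² (N(f) = (f + 0)*(f + f) = f*(2*f) = 2*f²)
N(17)*(-453 - 1*(-302)) = (2*17²)*(-453 - 1*(-302)) = (2*289)*(-453 + 302) = 578*(-151) = -87278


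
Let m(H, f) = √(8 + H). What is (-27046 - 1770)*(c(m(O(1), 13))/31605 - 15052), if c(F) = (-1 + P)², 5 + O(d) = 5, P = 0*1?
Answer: 13708303114544/31605 ≈ 4.3374e+8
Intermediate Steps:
P = 0
O(d) = 0 (O(d) = -5 + 5 = 0)
c(F) = 1 (c(F) = (-1 + 0)² = (-1)² = 1)
(-27046 - 1770)*(c(m(O(1), 13))/31605 - 15052) = (-27046 - 1770)*(1/31605 - 15052) = -28816*(1*(1/31605) - 15052) = -28816*(1/31605 - 15052) = -28816*(-475718459/31605) = 13708303114544/31605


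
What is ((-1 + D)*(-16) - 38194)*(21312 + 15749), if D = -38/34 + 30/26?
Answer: -312700927426/221 ≈ -1.4149e+9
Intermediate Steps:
D = 8/221 (D = -38*1/34 + 30*(1/26) = -19/17 + 15/13 = 8/221 ≈ 0.036199)
((-1 + D)*(-16) - 38194)*(21312 + 15749) = ((-1 + 8/221)*(-16) - 38194)*(21312 + 15749) = (-213/221*(-16) - 38194)*37061 = (3408/221 - 38194)*37061 = -8437466/221*37061 = -312700927426/221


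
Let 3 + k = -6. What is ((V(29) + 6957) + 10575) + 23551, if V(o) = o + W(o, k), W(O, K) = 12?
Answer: 41124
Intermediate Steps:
k = -9 (k = -3 - 6 = -9)
V(o) = 12 + o (V(o) = o + 12 = 12 + o)
((V(29) + 6957) + 10575) + 23551 = (((12 + 29) + 6957) + 10575) + 23551 = ((41 + 6957) + 10575) + 23551 = (6998 + 10575) + 23551 = 17573 + 23551 = 41124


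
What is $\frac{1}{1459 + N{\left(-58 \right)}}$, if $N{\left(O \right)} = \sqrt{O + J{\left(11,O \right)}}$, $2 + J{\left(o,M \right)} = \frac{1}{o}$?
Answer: $\frac{16049}{23416150} - \frac{i \sqrt{7249}}{23416150} \approx 0.00068538 - 3.636 \cdot 10^{-6} i$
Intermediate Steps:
$J{\left(o,M \right)} = -2 + \frac{1}{o}$
$N{\left(O \right)} = \sqrt{- \frac{21}{11} + O}$ ($N{\left(O \right)} = \sqrt{O - \left(2 - \frac{1}{11}\right)} = \sqrt{O + \left(-2 + \frac{1}{11}\right)} = \sqrt{O - \frac{21}{11}} = \sqrt{- \frac{21}{11} + O}$)
$\frac{1}{1459 + N{\left(-58 \right)}} = \frac{1}{1459 + \frac{\sqrt{-231 + 121 \left(-58\right)}}{11}} = \frac{1}{1459 + \frac{\sqrt{-231 - 7018}}{11}} = \frac{1}{1459 + \frac{\sqrt{-7249}}{11}} = \frac{1}{1459 + \frac{i \sqrt{7249}}{11}}$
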